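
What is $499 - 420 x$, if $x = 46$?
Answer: $-18821$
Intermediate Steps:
$499 - 420 x = 499 - 19320 = -18821$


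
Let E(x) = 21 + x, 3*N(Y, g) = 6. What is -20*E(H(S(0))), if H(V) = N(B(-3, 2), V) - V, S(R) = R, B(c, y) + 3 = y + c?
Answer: -460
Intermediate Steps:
B(c, y) = -3 + c + y (B(c, y) = -3 + (y + c) = -3 + (c + y) = -3 + c + y)
N(Y, g) = 2 (N(Y, g) = (1/3)*6 = 2)
H(V) = 2 - V
-20*E(H(S(0))) = -20*(21 + (2 - 1*0)) = -20*(21 + (2 + 0)) = -20*(21 + 2) = -20*23 = -460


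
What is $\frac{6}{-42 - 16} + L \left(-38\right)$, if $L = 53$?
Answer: $- \frac{58409}{29} \approx -2014.1$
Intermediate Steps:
$\frac{6}{-42 - 16} + L \left(-38\right) = \frac{6}{-42 - 16} + 53 \left(-38\right) = \frac{6}{-42 - 16} - 2014 = \frac{6}{-58} - 2014 = 6 \left(- \frac{1}{58}\right) - 2014 = - \frac{3}{29} - 2014 = - \frac{58409}{29}$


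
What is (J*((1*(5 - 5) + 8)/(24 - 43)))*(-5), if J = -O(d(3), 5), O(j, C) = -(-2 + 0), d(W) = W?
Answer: -80/19 ≈ -4.2105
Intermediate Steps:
O(j, C) = 2 (O(j, C) = -1*(-2) = 2)
J = -2 (J = -1*2 = -2)
(J*((1*(5 - 5) + 8)/(24 - 43)))*(-5) = -2*(1*(5 - 5) + 8)/(24 - 43)*(-5) = -2*(1*0 + 8)/(-19)*(-5) = -2*(0 + 8)*(-1)/19*(-5) = -16*(-1)/19*(-5) = -2*(-8/19)*(-5) = (16/19)*(-5) = -80/19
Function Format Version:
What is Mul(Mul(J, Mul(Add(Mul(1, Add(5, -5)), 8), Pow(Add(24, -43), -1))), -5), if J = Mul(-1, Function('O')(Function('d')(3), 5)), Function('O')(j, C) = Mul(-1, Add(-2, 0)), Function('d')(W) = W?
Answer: Rational(-80, 19) ≈ -4.2105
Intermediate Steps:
Function('O')(j, C) = 2 (Function('O')(j, C) = Mul(-1, -2) = 2)
J = -2 (J = Mul(-1, 2) = -2)
Mul(Mul(J, Mul(Add(Mul(1, Add(5, -5)), 8), Pow(Add(24, -43), -1))), -5) = Mul(Mul(-2, Mul(Add(Mul(1, Add(5, -5)), 8), Pow(Add(24, -43), -1))), -5) = Mul(Mul(-2, Mul(Add(Mul(1, 0), 8), Pow(-19, -1))), -5) = Mul(Mul(-2, Mul(Add(0, 8), Rational(-1, 19))), -5) = Mul(Mul(-2, Mul(8, Rational(-1, 19))), -5) = Mul(Mul(-2, Rational(-8, 19)), -5) = Mul(Rational(16, 19), -5) = Rational(-80, 19)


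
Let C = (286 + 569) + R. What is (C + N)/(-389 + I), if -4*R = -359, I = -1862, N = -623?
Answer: -1287/9004 ≈ -0.14294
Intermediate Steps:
R = 359/4 (R = -¼*(-359) = 359/4 ≈ 89.750)
C = 3779/4 (C = (286 + 569) + 359/4 = 855 + 359/4 = 3779/4 ≈ 944.75)
(C + N)/(-389 + I) = (3779/4 - 623)/(-389 - 1862) = (1287/4)/(-2251) = (1287/4)*(-1/2251) = -1287/9004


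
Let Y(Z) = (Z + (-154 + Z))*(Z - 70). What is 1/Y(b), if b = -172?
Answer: 1/120516 ≈ 8.2976e-6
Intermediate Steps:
Y(Z) = (-154 + 2*Z)*(-70 + Z)
1/Y(b) = 1/(10780 - 294*(-172) + 2*(-172)²) = 1/(10780 + 50568 + 2*29584) = 1/(10780 + 50568 + 59168) = 1/120516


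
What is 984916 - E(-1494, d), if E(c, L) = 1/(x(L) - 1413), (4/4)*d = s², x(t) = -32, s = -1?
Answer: 1423203621/1445 ≈ 9.8492e+5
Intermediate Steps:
d = 1 (d = (-1)² = 1)
E(c, L) = -1/1445 (E(c, L) = 1/(-32 - 1413) = 1/(-1445) = -1/1445)
984916 - E(-1494, d) = 984916 - 1*(-1/1445) = 984916 + 1/1445 = 1423203621/1445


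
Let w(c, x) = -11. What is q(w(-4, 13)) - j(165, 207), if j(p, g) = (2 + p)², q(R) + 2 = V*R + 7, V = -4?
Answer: -27840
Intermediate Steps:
q(R) = 5 - 4*R (q(R) = -2 + (-4*R + 7) = -2 + (7 - 4*R) = 5 - 4*R)
q(w(-4, 13)) - j(165, 207) = (5 - 4*(-11)) - (2 + 165)² = (5 + 44) - 1*167² = 49 - 1*27889 = 49 - 27889 = -27840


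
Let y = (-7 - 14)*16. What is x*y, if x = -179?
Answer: 60144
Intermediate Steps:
y = -336 (y = -21*16 = -336)
x*y = -179*(-336) = 60144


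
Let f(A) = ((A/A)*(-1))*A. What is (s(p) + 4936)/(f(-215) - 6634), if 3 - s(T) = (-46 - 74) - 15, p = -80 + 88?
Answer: -5074/6419 ≈ -0.79047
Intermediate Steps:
p = 8
f(A) = -A (f(A) = (1*(-1))*A = -A)
s(T) = 138 (s(T) = 3 - ((-46 - 74) - 15) = 3 - (-120 - 15) = 3 - 1*(-135) = 3 + 135 = 138)
(s(p) + 4936)/(f(-215) - 6634) = (138 + 4936)/(-1*(-215) - 6634) = 5074/(215 - 6634) = 5074/(-6419) = 5074*(-1/6419) = -5074/6419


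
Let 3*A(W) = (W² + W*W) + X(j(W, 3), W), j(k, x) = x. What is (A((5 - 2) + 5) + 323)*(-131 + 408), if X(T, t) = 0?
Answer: 303869/3 ≈ 1.0129e+5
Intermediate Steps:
A(W) = 2*W²/3 (A(W) = ((W² + W*W) + 0)/3 = ((W² + W²) + 0)/3 = (2*W² + 0)/3 = (2*W²)/3 = 2*W²/3)
(A((5 - 2) + 5) + 323)*(-131 + 408) = (2*((5 - 2) + 5)²/3 + 323)*(-131 + 408) = (2*(3 + 5)²/3 + 323)*277 = ((⅔)*8² + 323)*277 = ((⅔)*64 + 323)*277 = (128/3 + 323)*277 = (1097/3)*277 = 303869/3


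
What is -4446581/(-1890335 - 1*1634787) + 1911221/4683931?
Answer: 27564765783873/16511428214582 ≈ 1.6694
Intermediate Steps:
-4446581/(-1890335 - 1*1634787) + 1911221/4683931 = -4446581/(-1890335 - 1634787) + 1911221*(1/4683931) = -4446581/(-3525122) + 1911221/4683931 = -4446581*(-1/3525122) + 1911221/4683931 = 4446581/3525122 + 1911221/4683931 = 27564765783873/16511428214582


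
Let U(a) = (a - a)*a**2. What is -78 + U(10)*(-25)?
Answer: -78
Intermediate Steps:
U(a) = 0 (U(a) = 0*a**2 = 0)
-78 + U(10)*(-25) = -78 + 0*(-25) = -78 + 0 = -78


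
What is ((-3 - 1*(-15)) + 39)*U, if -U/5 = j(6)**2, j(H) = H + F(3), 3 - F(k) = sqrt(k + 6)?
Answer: -9180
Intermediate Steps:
F(k) = 3 - sqrt(6 + k) (F(k) = 3 - sqrt(k + 6) = 3 - sqrt(6 + k))
j(H) = H (j(H) = H + (3 - sqrt(6 + 3)) = H + (3 - sqrt(9)) = H + (3 - 1*3) = H + (3 - 3) = H + 0 = H)
U = -180 (U = -5*6**2 = -5*36 = -180)
((-3 - 1*(-15)) + 39)*U = ((-3 - 1*(-15)) + 39)*(-180) = ((-3 + 15) + 39)*(-180) = (12 + 39)*(-180) = 51*(-180) = -9180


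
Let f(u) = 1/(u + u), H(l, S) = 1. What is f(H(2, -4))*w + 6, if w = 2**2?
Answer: 8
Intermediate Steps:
w = 4
f(u) = 1/(2*u)
f(H(2, -4))*w + 6 = ((1/2)/1)*4 + 6 = ((1/2)*1)*4 + 6 = (1/2)*4 + 6 = 2 + 6 = 8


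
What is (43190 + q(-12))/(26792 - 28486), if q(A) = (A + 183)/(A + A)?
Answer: -345463/13552 ≈ -25.492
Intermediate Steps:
q(A) = (183 + A)/(2*A) (q(A) = (183 + A)/((2*A)) = (183 + A)*(1/(2*A)) = (183 + A)/(2*A))
(43190 + q(-12))/(26792 - 28486) = (43190 + (1/2)*(183 - 12)/(-12))/(26792 - 28486) = (43190 + (1/2)*(-1/12)*171)/(-1694) = (43190 - 57/8)*(-1/1694) = (345463/8)*(-1/1694) = -345463/13552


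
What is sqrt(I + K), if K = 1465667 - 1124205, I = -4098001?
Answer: I*sqrt(3756539) ≈ 1938.2*I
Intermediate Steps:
K = 341462
sqrt(I + K) = sqrt(-4098001 + 341462) = sqrt(-3756539) = I*sqrt(3756539)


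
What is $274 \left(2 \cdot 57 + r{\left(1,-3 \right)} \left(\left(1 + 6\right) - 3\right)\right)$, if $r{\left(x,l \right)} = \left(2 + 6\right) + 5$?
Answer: $45484$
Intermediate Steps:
$r{\left(x,l \right)} = 13$ ($r{\left(x,l \right)} = 8 + 5 = 13$)
$274 \left(2 \cdot 57 + r{\left(1,-3 \right)} \left(\left(1 + 6\right) - 3\right)\right) = 274 \left(2 \cdot 57 + 13 \left(\left(1 + 6\right) - 3\right)\right) = 274 \left(114 + 13 \left(7 - 3\right)\right) = 274 \left(114 + 13 \cdot 4\right) = 274 \left(114 + 52\right) = 274 \cdot 166 = 45484$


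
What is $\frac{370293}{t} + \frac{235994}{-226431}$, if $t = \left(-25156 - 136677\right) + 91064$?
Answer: $- \frac{100546873669}{16024295439} \approx -6.2747$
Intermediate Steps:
$t = -70769$ ($t = -161833 + 91064 = -70769$)
$\frac{370293}{t} + \frac{235994}{-226431} = \frac{370293}{-70769} + \frac{235994}{-226431} = 370293 \left(- \frac{1}{70769}\right) + 235994 \left(- \frac{1}{226431}\right) = - \frac{370293}{70769} - \frac{235994}{226431} = - \frac{100546873669}{16024295439}$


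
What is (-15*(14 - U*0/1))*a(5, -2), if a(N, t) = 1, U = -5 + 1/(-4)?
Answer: -210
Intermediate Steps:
U = -21/4 (U = -5 - ¼ = -21/4 ≈ -5.2500)
(-15*(14 - U*0/1))*a(5, -2) = -15*(14 - (-21)*0/1/4)*1 = -15*(14 - (-21)*0*1/4)*1 = -15*(14 - (-21)*0/4)*1 = -15*(14 - 1*0)*1 = -15*(14 + 0)*1 = -15*14*1 = -210*1 = -210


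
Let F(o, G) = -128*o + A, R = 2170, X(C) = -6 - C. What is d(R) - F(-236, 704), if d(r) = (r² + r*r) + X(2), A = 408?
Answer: 9387176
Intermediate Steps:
F(o, G) = 408 - 128*o (F(o, G) = -128*o + 408 = 408 - 128*o)
d(r) = -8 + 2*r² (d(r) = (r² + r*r) + (-6 - 1*2) = (r² + r²) + (-6 - 2) = 2*r² - 8 = -8 + 2*r²)
d(R) - F(-236, 704) = (-8 + 2*2170²) - (408 - 128*(-236)) = (-8 + 2*4708900) - (408 + 30208) = (-8 + 9417800) - 1*30616 = 9417792 - 30616 = 9387176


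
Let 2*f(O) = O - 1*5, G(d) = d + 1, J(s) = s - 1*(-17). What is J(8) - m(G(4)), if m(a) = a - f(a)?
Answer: 20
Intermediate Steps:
J(s) = 17 + s (J(s) = s + 17 = 17 + s)
G(d) = 1 + d
f(O) = -5/2 + O/2 (f(O) = (O - 1*5)/2 = (O - 5)/2 = (-5 + O)/2 = -5/2 + O/2)
m(a) = 5/2 + a/2 (m(a) = a - (-5/2 + a/2) = a + (5/2 - a/2) = 5/2 + a/2)
J(8) - m(G(4)) = (17 + 8) - (5/2 + (1 + 4)/2) = 25 - (5/2 + (½)*5) = 25 - (5/2 + 5/2) = 25 - 1*5 = 25 - 5 = 20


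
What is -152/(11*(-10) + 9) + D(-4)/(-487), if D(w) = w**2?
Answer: 72408/49187 ≈ 1.4721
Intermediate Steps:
-152/(11*(-10) + 9) + D(-4)/(-487) = -152/(11*(-10) + 9) + (-4)**2/(-487) = -152/(-110 + 9) + 16*(-1/487) = -152/(-101) - 16/487 = -152*(-1/101) - 16/487 = 152/101 - 16/487 = 72408/49187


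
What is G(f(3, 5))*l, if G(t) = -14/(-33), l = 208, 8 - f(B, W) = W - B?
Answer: 2912/33 ≈ 88.242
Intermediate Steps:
f(B, W) = 8 + B - W (f(B, W) = 8 - (W - B) = 8 + (B - W) = 8 + B - W)
G(t) = 14/33 (G(t) = -14*(-1/33) = 14/33)
G(f(3, 5))*l = (14/33)*208 = 2912/33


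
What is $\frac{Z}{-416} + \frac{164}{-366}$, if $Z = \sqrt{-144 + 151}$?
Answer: $- \frac{82}{183} - \frac{\sqrt{7}}{416} \approx -0.45445$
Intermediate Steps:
$Z = \sqrt{7} \approx 2.6458$
$\frac{Z}{-416} + \frac{164}{-366} = \frac{\sqrt{7}}{-416} + \frac{164}{-366} = \sqrt{7} \left(- \frac{1}{416}\right) + 164 \left(- \frac{1}{366}\right) = - \frac{\sqrt{7}}{416} - \frac{82}{183} = - \frac{82}{183} - \frac{\sqrt{7}}{416}$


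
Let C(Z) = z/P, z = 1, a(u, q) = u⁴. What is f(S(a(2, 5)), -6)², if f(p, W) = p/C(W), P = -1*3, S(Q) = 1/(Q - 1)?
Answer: 1/25 ≈ 0.040000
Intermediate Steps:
S(Q) = 1/(-1 + Q)
P = -3
C(Z) = -⅓ (C(Z) = 1/(-3) = 1*(-⅓) = -⅓)
f(p, W) = -3*p (f(p, W) = p/(-⅓) = p*(-3) = -3*p)
f(S(a(2, 5)), -6)² = (-3/(-1 + 2⁴))² = (-3/(-1 + 16))² = (-3/15)² = (-3*1/15)² = (-⅕)² = 1/25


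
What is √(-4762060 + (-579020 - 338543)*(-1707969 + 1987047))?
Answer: I*√256076408974 ≈ 5.0604e+5*I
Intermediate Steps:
√(-4762060 + (-579020 - 338543)*(-1707969 + 1987047)) = √(-4762060 - 917563*279078) = √(-4762060 - 256071646914) = √(-256076408974) = I*√256076408974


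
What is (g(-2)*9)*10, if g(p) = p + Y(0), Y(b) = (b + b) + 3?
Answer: 90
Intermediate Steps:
Y(b) = 3 + 2*b (Y(b) = 2*b + 3 = 3 + 2*b)
g(p) = 3 + p (g(p) = p + (3 + 2*0) = p + (3 + 0) = p + 3 = 3 + p)
(g(-2)*9)*10 = ((3 - 2)*9)*10 = (1*9)*10 = 9*10 = 90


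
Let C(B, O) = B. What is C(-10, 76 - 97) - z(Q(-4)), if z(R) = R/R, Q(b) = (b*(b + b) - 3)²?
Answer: -11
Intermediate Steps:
Q(b) = (-3 + 2*b²)² (Q(b) = (b*(2*b) - 3)² = (2*b² - 3)² = (-3 + 2*b²)²)
z(R) = 1
C(-10, 76 - 97) - z(Q(-4)) = -10 - 1*1 = -10 - 1 = -11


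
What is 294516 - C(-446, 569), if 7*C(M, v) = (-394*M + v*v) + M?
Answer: 1562573/7 ≈ 2.2322e+5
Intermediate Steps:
C(M, v) = -393*M/7 + v²/7 (C(M, v) = ((-394*M + v*v) + M)/7 = ((-394*M + v²) + M)/7 = ((v² - 394*M) + M)/7 = (v² - 393*M)/7 = -393*M/7 + v²/7)
294516 - C(-446, 569) = 294516 - (-393/7*(-446) + (⅐)*569²) = 294516 - (175278/7 + (⅐)*323761) = 294516 - (175278/7 + 323761/7) = 294516 - 1*499039/7 = 294516 - 499039/7 = 1562573/7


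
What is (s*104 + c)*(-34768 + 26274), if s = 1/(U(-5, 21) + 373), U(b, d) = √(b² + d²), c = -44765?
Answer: 1700775650422/4473 + 28496*√466/4473 ≈ 3.8023e+8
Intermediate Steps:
s = 1/(373 + √466) (s = 1/(√((-5)² + 21²) + 373) = 1/(√(25 + 441) + 373) = 1/(√466 + 373) = 1/(373 + √466) ≈ 0.0025343)
(s*104 + c)*(-34768 + 26274) = ((373/138663 - √466/138663)*104 - 44765)*(-34768 + 26274) = ((38792/138663 - 104*√466/138663) - 44765)*(-8494) = (-6207210403/138663 - 104*√466/138663)*(-8494) = 1700775650422/4473 + 28496*√466/4473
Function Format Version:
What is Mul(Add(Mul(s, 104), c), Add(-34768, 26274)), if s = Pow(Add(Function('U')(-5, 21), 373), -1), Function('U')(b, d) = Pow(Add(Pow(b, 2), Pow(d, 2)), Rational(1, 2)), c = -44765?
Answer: Add(Rational(1700775650422, 4473), Mul(Rational(28496, 4473), Pow(466, Rational(1, 2)))) ≈ 3.8023e+8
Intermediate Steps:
s = Pow(Add(373, Pow(466, Rational(1, 2))), -1) (s = Pow(Add(Pow(Add(Pow(-5, 2), Pow(21, 2)), Rational(1, 2)), 373), -1) = Pow(Add(Pow(Add(25, 441), Rational(1, 2)), 373), -1) = Pow(Add(Pow(466, Rational(1, 2)), 373), -1) = Pow(Add(373, Pow(466, Rational(1, 2))), -1) ≈ 0.0025343)
Mul(Add(Mul(s, 104), c), Add(-34768, 26274)) = Mul(Add(Mul(Add(Rational(373, 138663), Mul(Rational(-1, 138663), Pow(466, Rational(1, 2)))), 104), -44765), Add(-34768, 26274)) = Mul(Add(Add(Rational(38792, 138663), Mul(Rational(-104, 138663), Pow(466, Rational(1, 2)))), -44765), -8494) = Mul(Add(Rational(-6207210403, 138663), Mul(Rational(-104, 138663), Pow(466, Rational(1, 2)))), -8494) = Add(Rational(1700775650422, 4473), Mul(Rational(28496, 4473), Pow(466, Rational(1, 2))))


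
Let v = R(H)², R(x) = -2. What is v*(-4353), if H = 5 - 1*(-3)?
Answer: -17412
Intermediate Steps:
H = 8 (H = 5 + 3 = 8)
v = 4 (v = (-2)² = 4)
v*(-4353) = 4*(-4353) = -17412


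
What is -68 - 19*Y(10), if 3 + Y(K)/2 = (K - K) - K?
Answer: 426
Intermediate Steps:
Y(K) = -6 - 2*K (Y(K) = -6 + 2*((K - K) - K) = -6 + 2*(0 - K) = -6 + 2*(-K) = -6 - 2*K)
-68 - 19*Y(10) = -68 - 19*(-6 - 2*10) = -68 - 19*(-6 - 20) = -68 - 19*(-26) = -68 + 494 = 426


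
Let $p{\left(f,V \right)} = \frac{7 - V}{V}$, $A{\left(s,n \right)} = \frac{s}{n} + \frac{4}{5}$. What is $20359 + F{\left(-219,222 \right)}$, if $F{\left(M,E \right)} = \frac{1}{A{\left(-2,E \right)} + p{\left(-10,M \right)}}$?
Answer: $\frac{198724402}{9763} \approx 20355.0$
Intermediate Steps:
$A{\left(s,n \right)} = \frac{4}{5} + \frac{s}{n}$ ($A{\left(s,n \right)} = \frac{s}{n} + 4 \cdot \frac{1}{5} = \frac{s}{n} + \frac{4}{5} = \frac{4}{5} + \frac{s}{n}$)
$p{\left(f,V \right)} = \frac{7 - V}{V}$
$F{\left(M,E \right)} = \frac{1}{\frac{4}{5} - \frac{2}{E} + \frac{7 - M}{M}}$ ($F{\left(M,E \right)} = \frac{1}{\left(\frac{4}{5} - \frac{2}{E}\right) + \frac{7 - M}{M}} = \frac{1}{\frac{4}{5} - \frac{2}{E} + \frac{7 - M}{M}}$)
$20359 + F{\left(-219,222 \right)} = 20359 - 1110 \left(-219\right) \frac{1}{\left(-35\right) 222 + 10 \left(-219\right) + 222 \left(-219\right)} = 20359 - 1110 \left(-219\right) \frac{1}{-7770 - 2190 - 48618} = 20359 - 1110 \left(-219\right) \frac{1}{-58578} = 20359 - 1110 \left(-219\right) \left(- \frac{1}{58578}\right) = 20359 - \frac{40515}{9763} = \frac{198724402}{9763}$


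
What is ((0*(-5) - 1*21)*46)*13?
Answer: -12558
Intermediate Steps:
((0*(-5) - 1*21)*46)*13 = ((0 - 21)*46)*13 = -21*46*13 = -966*13 = -12558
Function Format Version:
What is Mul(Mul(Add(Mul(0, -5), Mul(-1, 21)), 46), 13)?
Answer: -12558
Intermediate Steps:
Mul(Mul(Add(Mul(0, -5), Mul(-1, 21)), 46), 13) = Mul(Mul(Add(0, -21), 46), 13) = Mul(Mul(-21, 46), 13) = Mul(-966, 13) = -12558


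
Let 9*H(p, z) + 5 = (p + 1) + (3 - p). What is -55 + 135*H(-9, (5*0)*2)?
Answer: -70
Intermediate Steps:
H(p, z) = -1/9 (H(p, z) = -5/9 + ((p + 1) + (3 - p))/9 = -5/9 + ((1 + p) + (3 - p))/9 = -5/9 + (1/9)*4 = -5/9 + 4/9 = -1/9)
-55 + 135*H(-9, (5*0)*2) = -55 + 135*(-1/9) = -55 - 15 = -70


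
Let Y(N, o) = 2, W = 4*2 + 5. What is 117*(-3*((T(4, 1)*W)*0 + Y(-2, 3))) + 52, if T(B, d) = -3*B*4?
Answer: -650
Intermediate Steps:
W = 13 (W = 8 + 5 = 13)
T(B, d) = -12*B
117*(-3*((T(4, 1)*W)*0 + Y(-2, 3))) + 52 = 117*(-3*((-12*4*13)*0 + 2)) + 52 = 117*(-3*(-48*13*0 + 2)) + 52 = 117*(-3*(-624*0 + 2)) + 52 = 117*(-3*(0 + 2)) + 52 = 117*(-3*2) + 52 = 117*(-6) + 52 = -702 + 52 = -650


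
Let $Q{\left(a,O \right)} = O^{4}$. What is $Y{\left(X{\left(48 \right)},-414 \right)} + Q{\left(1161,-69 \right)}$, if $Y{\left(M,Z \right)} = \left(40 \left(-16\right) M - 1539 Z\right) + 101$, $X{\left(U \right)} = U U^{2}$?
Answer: $-47474512$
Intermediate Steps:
$X{\left(U \right)} = U^{3}$
$Y{\left(M,Z \right)} = 101 - 1539 Z - 640 M$ ($Y{\left(M,Z \right)} = \left(- 640 M - 1539 Z\right) + 101 = \left(- 1539 Z - 640 M\right) + 101 = 101 - 1539 Z - 640 M$)
$Y{\left(X{\left(48 \right)},-414 \right)} + Q{\left(1161,-69 \right)} = \left(101 - -637146 - 640 \cdot 48^{3}\right) + \left(-69\right)^{4} = \left(101 + 637146 - 70778880\right) + 22667121 = -70141633 + 22667121 = -47474512$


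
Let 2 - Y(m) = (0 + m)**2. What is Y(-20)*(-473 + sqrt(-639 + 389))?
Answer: 188254 - 1990*I*sqrt(10) ≈ 1.8825e+5 - 6292.9*I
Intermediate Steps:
Y(m) = 2 - m**2 (Y(m) = 2 - (0 + m)**2 = 2 - m**2)
Y(-20)*(-473 + sqrt(-639 + 389)) = (2 - 1*(-20)**2)*(-473 + sqrt(-639 + 389)) = (2 - 1*400)*(-473 + sqrt(-250)) = (2 - 400)*(-473 + 5*I*sqrt(10)) = -398*(-473 + 5*I*sqrt(10)) = 188254 - 1990*I*sqrt(10)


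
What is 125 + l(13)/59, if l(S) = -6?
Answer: 7369/59 ≈ 124.90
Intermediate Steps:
125 + l(13)/59 = 125 - 6/59 = 7369/59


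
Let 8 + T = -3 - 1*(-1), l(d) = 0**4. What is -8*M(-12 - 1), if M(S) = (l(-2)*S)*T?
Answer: 0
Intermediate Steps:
l(d) = 0
T = -10 (T = -8 + (-3 - 1*(-1)) = -8 + (-3 + 1) = -8 - 2 = -10)
M(S) = 0 (M(S) = (0*S)*(-10) = 0*(-10) = 0)
-8*M(-12 - 1) = -8*0 = 0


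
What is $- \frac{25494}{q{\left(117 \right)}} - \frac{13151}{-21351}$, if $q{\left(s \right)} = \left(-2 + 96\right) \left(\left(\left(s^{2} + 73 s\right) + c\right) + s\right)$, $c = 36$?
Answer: $\frac{1506967106}{2495697039} \approx 0.60383$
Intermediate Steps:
$q{\left(s \right)} = 3384 + 94 s^{2} + 6956 s$ ($q{\left(s \right)} = \left(-2 + 96\right) \left(\left(\left(s^{2} + 73 s\right) + 36\right) + s\right) = 94 \left(\left(36 + s^{2} + 73 s\right) + s\right) = 94 \left(36 + s^{2} + 74 s\right) = 3384 + 94 s^{2} + 6956 s$)
$- \frac{25494}{q{\left(117 \right)}} - \frac{13151}{-21351} = - \frac{25494}{3384 + 94 \cdot 117^{2} + 6956 \cdot 117} - \frac{13151}{-21351} = - \frac{25494}{3384 + 94 \cdot 13689 + 813852} - - \frac{13151}{21351} = - \frac{25494}{3384 + 1286766 + 813852} + \frac{13151}{21351} = - \frac{25494}{2104002} + \frac{13151}{21351} = \left(-25494\right) \frac{1}{2104002} + \frac{13151}{21351} = - \frac{4249}{350667} + \frac{13151}{21351} = \frac{1506967106}{2495697039}$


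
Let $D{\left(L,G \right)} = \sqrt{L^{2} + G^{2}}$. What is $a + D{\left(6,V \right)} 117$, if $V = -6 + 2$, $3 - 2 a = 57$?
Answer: $-27 + 234 \sqrt{13} \approx 816.7$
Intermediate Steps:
$a = -27$ ($a = \frac{3}{2} - \frac{57}{2} = -27$)
$V = -4$
$D{\left(L,G \right)} = \sqrt{G^{2} + L^{2}}$
$a + D{\left(6,V \right)} 117 = -27 + \sqrt{\left(-4\right)^{2} + 6^{2}} \cdot 117 = -27 + \sqrt{16 + 36} \cdot 117 = -27 + \sqrt{52} \cdot 117 = -27 + 2 \sqrt{13} \cdot 117 = -27 + 234 \sqrt{13}$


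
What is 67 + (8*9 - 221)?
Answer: -82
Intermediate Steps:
67 + (8*9 - 221) = 67 + (72 - 221) = 67 - 149 = -82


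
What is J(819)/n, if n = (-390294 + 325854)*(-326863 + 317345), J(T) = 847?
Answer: 847/613339920 ≈ 1.3810e-6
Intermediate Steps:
n = 613339920 (n = -64440*(-9518) = 613339920)
J(819)/n = 847/613339920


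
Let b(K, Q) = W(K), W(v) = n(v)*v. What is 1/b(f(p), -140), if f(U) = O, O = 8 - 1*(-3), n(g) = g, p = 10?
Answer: 1/121 ≈ 0.0082645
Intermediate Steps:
O = 11 (O = 8 + 3 = 11)
f(U) = 11
W(v) = v² (W(v) = v*v = v²)
b(K, Q) = K²
1/b(f(p), -140) = 1/(11²) = 1/121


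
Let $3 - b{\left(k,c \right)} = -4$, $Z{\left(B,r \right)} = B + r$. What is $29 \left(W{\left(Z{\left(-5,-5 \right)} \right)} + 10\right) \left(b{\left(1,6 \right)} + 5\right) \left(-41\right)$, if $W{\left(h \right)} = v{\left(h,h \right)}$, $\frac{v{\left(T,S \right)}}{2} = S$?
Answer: $142680$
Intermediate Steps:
$v{\left(T,S \right)} = 2 S$
$b{\left(k,c \right)} = 7$ ($b{\left(k,c \right)} = 3 - -4 = 3 + 4 = 7$)
$W{\left(h \right)} = 2 h$
$29 \left(W{\left(Z{\left(-5,-5 \right)} \right)} + 10\right) \left(b{\left(1,6 \right)} + 5\right) \left(-41\right) = 29 \left(2 \left(-5 - 5\right) + 10\right) \left(7 + 5\right) \left(-41\right) = 29 \left(2 \left(-10\right) + 10\right) 12 \left(-41\right) = 29 \left(-20 + 10\right) 12 \left(-41\right) = 29 \left(\left(-10\right) 12\right) \left(-41\right) = 29 \left(-120\right) \left(-41\right) = \left(-3480\right) \left(-41\right) = 142680$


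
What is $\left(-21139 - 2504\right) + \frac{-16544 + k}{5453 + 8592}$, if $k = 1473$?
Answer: $- \frac{332081006}{14045} \approx -23644.0$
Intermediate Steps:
$\left(-21139 - 2504\right) + \frac{-16544 + k}{5453 + 8592} = \left(-21139 - 2504\right) + \frac{-16544 + 1473}{5453 + 8592} = -23643 - \frac{15071}{14045} = - \frac{332081006}{14045}$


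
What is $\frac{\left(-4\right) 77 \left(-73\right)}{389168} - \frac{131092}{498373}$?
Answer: $- \frac{9952848231}{48487705916} \approx -0.20527$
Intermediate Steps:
$\frac{\left(-4\right) 77 \left(-73\right)}{389168} - \frac{131092}{498373} = \left(-308\right) \left(-73\right) \frac{1}{389168} - \frac{131092}{498373} = 22484 \cdot \frac{1}{389168} - \frac{131092}{498373} = \frac{5621}{97292} - \frac{131092}{498373} = - \frac{9952848231}{48487705916}$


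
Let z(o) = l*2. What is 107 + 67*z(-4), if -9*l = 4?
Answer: 427/9 ≈ 47.444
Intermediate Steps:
l = -4/9 (l = -⅑*4 = -4/9 ≈ -0.44444)
z(o) = -8/9 (z(o) = -4/9*2 = -8/9)
107 + 67*z(-4) = 107 + 67*(-8/9) = 107 - 536/9 = 427/9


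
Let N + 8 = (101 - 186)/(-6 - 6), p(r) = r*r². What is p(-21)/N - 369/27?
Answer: 332945/33 ≈ 10089.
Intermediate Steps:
p(r) = r³
N = -11/12 (N = -8 + (101 - 186)/(-6 - 6) = -8 - 85/(-12) = -8 - 85*(-1/12) = -8 + 85/12 = -11/12 ≈ -0.91667)
p(-21)/N - 369/27 = (-21)³/(-11/12) - 369/27 = -9261*(-12/11) - 369*1/27 = 111132/11 - 41/3 = 332945/33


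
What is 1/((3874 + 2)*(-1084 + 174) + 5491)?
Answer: -1/3521669 ≈ -2.8396e-7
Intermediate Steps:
1/((3874 + 2)*(-1084 + 174) + 5491) = 1/(3876*(-910) + 5491) = 1/(-3527160 + 5491) = 1/(-3521669) = -1/3521669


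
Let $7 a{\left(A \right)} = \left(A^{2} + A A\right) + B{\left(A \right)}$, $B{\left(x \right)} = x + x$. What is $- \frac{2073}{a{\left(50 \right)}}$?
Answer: $- \frac{4837}{1700} \approx -2.8453$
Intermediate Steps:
$B{\left(x \right)} = 2 x$
$a{\left(A \right)} = \frac{2 A}{7} + \frac{2 A^{2}}{7}$ ($a{\left(A \right)} = \frac{\left(A^{2} + A A\right) + 2 A}{7} = \frac{\left(A^{2} + A^{2}\right) + 2 A}{7} = \frac{2 A^{2} + 2 A}{7} = \frac{2 A + 2 A^{2}}{7} = \frac{2 A}{7} + \frac{2 A^{2}}{7}$)
$- \frac{2073}{a{\left(50 \right)}} = - \frac{2073}{\frac{2}{7} \cdot 50 \left(1 + 50\right)} = - \frac{2073}{\frac{2}{7} \cdot 50 \cdot 51} = - \frac{2073}{\frac{5100}{7}} = \left(-2073\right) \frac{7}{5100} = - \frac{4837}{1700}$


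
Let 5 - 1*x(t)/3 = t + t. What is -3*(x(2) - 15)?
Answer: 36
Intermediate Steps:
x(t) = 15 - 6*t (x(t) = 15 - 3*(t + t) = 15 - 6*t)
-3*(x(2) - 15) = -3*((15 - 6*2) - 15) = -3*((15 - 12) - 15) = -3*(3 - 15) = -3*(-12) = 36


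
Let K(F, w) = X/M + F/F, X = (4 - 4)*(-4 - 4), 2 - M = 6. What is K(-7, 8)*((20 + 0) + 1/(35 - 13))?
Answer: 441/22 ≈ 20.045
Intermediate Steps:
M = -4 (M = 2 - 1*6 = 2 - 6 = -4)
X = 0 (X = 0*(-8) = 0)
K(F, w) = 1 (K(F, w) = 0/(-4) + F/F = 0*(-¼) + 1 = 0 + 1 = 1)
K(-7, 8)*((20 + 0) + 1/(35 - 13)) = 1*((20 + 0) + 1/(35 - 13)) = 1*(20 + 1/22) = 1*(441/22) = 441/22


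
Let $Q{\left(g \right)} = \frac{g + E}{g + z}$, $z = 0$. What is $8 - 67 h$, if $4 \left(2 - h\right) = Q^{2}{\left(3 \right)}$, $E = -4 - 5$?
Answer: $-59$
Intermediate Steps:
$E = -9$
$Q{\left(g \right)} = \frac{-9 + g}{g}$ ($Q{\left(g \right)} = \frac{g - 9}{g + 0} = \frac{-9 + g}{g}$)
$h = 1$ ($h = 2 - \frac{\left(\frac{-9 + 3}{3}\right)^{2}}{4} = 2 - \frac{\left(\frac{1}{3} \left(-6\right)\right)^{2}}{4} = 2 - \frac{\left(-2\right)^{2}}{4} = 2 - 1 = 1$)
$8 - 67 h = 8 - 67 = -59$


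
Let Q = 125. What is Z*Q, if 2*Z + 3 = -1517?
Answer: -95000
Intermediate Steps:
Z = -760 (Z = -3/2 + (1/2)*(-1517) = -3/2 - 1517/2 = -760)
Z*Q = -760*125 = -95000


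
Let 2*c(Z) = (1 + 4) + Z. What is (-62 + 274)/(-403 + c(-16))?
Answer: -424/817 ≈ -0.51897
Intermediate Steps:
c(Z) = 5/2 + Z/2 (c(Z) = ((1 + 4) + Z)/2 = (5 + Z)/2 = 5/2 + Z/2)
(-62 + 274)/(-403 + c(-16)) = (-62 + 274)/(-403 + (5/2 + (½)*(-16))) = 212/(-403 + (5/2 - 8)) = 212/(-403 - 11/2) = 212/(-817/2) = 212*(-2/817) = -424/817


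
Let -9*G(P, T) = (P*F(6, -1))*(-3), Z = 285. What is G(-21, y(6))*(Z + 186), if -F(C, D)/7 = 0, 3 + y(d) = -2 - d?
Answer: 0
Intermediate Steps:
y(d) = -5 - d (y(d) = -3 + (-2 - d) = -5 - d)
F(C, D) = 0 (F(C, D) = -7*0 = 0)
G(P, T) = 0 (G(P, T) = -P*0*(-3)/9 = -0*(-3) = -1/9*0 = 0)
G(-21, y(6))*(Z + 186) = 0*(285 + 186) = 0*471 = 0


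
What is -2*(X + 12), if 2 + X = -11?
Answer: 2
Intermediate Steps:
X = -13 (X = -2 - 11 = -13)
-2*(X + 12) = -2*(-13 + 12) = -2*(-1) = 2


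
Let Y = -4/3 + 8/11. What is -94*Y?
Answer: 1880/33 ≈ 56.970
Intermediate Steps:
Y = -20/33 (Y = -4*1/3 + 8*(1/11) = -4/3 + 8/11 = -20/33 ≈ -0.60606)
-94*Y = -94*(-20/33) = 1880/33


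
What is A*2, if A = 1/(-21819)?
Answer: -2/21819 ≈ -9.1663e-5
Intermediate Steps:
A = -1/21819 ≈ -4.5832e-5
A*2 = -1/21819*2 = -2/21819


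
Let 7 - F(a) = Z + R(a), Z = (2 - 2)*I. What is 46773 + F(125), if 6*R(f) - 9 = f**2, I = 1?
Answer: 132523/3 ≈ 44174.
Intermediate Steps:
R(f) = 3/2 + f**2/6
Z = 0 (Z = (2 - 2)*1 = 0*1 = 0)
F(a) = 11/2 - a**2/6 (F(a) = 7 - (0 + (3/2 + a**2/6)) = 7 - (3/2 + a**2/6) = 7 + (-3/2 - a**2/6) = 11/2 - a**2/6)
46773 + F(125) = 46773 + (11/2 - 1/6*125**2) = 46773 + (11/2 - 1/6*15625) = 46773 + (11/2 - 15625/6) = 46773 - 7796/3 = 132523/3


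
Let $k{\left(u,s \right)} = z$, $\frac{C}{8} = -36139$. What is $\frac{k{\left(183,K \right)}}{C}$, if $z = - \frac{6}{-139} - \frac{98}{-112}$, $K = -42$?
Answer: $- \frac{1021}{321492544} \approx -3.1758 \cdot 10^{-6}$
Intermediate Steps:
$C = -289112$ ($C = 8 \left(-36139\right) = -289112$)
$z = \frac{1021}{1112}$ ($z = \left(-6\right) \left(- \frac{1}{139}\right) - - \frac{7}{8} = \frac{6}{139} + \frac{7}{8} = \frac{1021}{1112} \approx 0.91817$)
$k{\left(u,s \right)} = \frac{1021}{1112}$
$\frac{k{\left(183,K \right)}}{C} = \frac{1021}{1112 \left(-289112\right)} = \frac{1021}{1112} \left(- \frac{1}{289112}\right) = - \frac{1021}{321492544}$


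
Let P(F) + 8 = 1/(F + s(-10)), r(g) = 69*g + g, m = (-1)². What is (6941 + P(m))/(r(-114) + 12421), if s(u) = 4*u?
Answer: 270386/173199 ≈ 1.5611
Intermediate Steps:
m = 1
r(g) = 70*g
P(F) = -8 + 1/(-40 + F) (P(F) = -8 + 1/(F + 4*(-10)) = -8 + 1/(F - 40) = -8 + 1/(-40 + F))
(6941 + P(m))/(r(-114) + 12421) = (6941 + (321 - 8*1)/(-40 + 1))/(70*(-114) + 12421) = (6941 + (321 - 8)/(-39))/(-7980 + 12421) = (6941 - 1/39*313)/4441 = (6941 - 313/39)*(1/4441) = (270386/39)*(1/4441) = 270386/173199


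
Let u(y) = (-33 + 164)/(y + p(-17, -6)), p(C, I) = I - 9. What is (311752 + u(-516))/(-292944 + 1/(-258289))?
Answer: -42757207810309/40177697005827 ≈ -1.0642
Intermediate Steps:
p(C, I) = -9 + I
u(y) = 131/(-15 + y) (u(y) = (-33 + 164)/(y + (-9 - 6)) = 131/(y - 15) = 131/(-15 + y))
(311752 + u(-516))/(-292944 + 1/(-258289)) = (311752 + 131/(-15 - 516))/(-292944 + 1/(-258289)) = (311752 + 131/(-531))/(-292944 - 1/258289) = (311752 + 131*(-1/531))/(-75664212817/258289) = (311752 - 131/531)*(-258289/75664212817) = (165540181/531)*(-258289/75664212817) = -42757207810309/40177697005827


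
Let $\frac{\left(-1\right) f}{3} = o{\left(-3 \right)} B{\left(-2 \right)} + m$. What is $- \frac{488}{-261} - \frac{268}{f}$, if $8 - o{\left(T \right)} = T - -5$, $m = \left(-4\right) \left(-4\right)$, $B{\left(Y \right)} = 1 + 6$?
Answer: $\frac{890}{261} \approx 3.41$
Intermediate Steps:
$B{\left(Y \right)} = 7$
$m = 16$
$o{\left(T \right)} = 3 - T$ ($o{\left(T \right)} = 8 - \left(T - -5\right) = 8 - \left(T + 5\right) = 8 - \left(5 + T\right) = 3 - T$)
$f = -174$ ($f = - 3 \left(\left(3 - -3\right) 7 + 16\right) = - 3 \left(\left(3 + 3\right) 7 + 16\right) = - 3 \left(6 \cdot 7 + 16\right) = - 3 \left(42 + 16\right) = \left(-3\right) 58 = -174$)
$- \frac{488}{-261} - \frac{268}{f} = - \frac{488}{-261} - \frac{268}{-174} = \left(-488\right) \left(- \frac{1}{261}\right) - - \frac{134}{87} = \frac{488}{261} + \frac{134}{87} = \frac{890}{261}$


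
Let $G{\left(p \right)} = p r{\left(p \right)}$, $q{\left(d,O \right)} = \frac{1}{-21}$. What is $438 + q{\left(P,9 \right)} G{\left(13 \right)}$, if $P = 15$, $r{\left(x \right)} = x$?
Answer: $\frac{9029}{21} \approx 429.95$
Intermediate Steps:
$q{\left(d,O \right)} = - \frac{1}{21}$
$G{\left(p \right)} = p^{2}$ ($G{\left(p \right)} = p p = p^{2}$)
$438 + q{\left(P,9 \right)} G{\left(13 \right)} = 438 - \frac{13^{2}}{21} = 438 - \frac{169}{21} = \frac{9029}{21}$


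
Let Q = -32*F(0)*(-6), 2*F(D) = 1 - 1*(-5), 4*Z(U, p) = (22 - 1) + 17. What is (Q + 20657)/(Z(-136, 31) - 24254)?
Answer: -42466/48489 ≈ -0.87579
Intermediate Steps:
Z(U, p) = 19/2 (Z(U, p) = ((22 - 1) + 17)/4 = (21 + 17)/4 = (¼)*38 = 19/2)
F(D) = 3 (F(D) = (1 - 1*(-5))/2 = (1 + 5)/2 = (½)*6 = 3)
Q = 576 (Q = -32*3*(-6) = -96*(-6) = 576)
(Q + 20657)/(Z(-136, 31) - 24254) = (576 + 20657)/(19/2 - 24254) = 21233/(-48489/2) = 21233*(-2/48489) = -42466/48489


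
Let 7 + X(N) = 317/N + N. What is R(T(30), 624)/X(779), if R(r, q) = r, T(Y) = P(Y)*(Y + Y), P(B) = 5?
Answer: 46740/120341 ≈ 0.38840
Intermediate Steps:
X(N) = -7 + N + 317/N (X(N) = -7 + (317/N + N) = -7 + (N + 317/N) = -7 + N + 317/N)
T(Y) = 10*Y (T(Y) = 5*(Y + Y) = 5*(2*Y) = 10*Y)
R(T(30), 624)/X(779) = (10*30)/(-7 + 779 + 317/779) = 300/(-7 + 779 + 317*(1/779)) = 300/(-7 + 779 + 317/779) = 300/(601705/779) = 300*(779/601705) = 46740/120341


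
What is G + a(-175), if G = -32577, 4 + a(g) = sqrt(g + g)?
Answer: -32581 + 5*I*sqrt(14) ≈ -32581.0 + 18.708*I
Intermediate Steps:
a(g) = -4 + sqrt(2)*sqrt(g) (a(g) = -4 + sqrt(g + g) = -4 + sqrt(2*g) = -4 + sqrt(2)*sqrt(g))
G + a(-175) = -32577 + (-4 + sqrt(2)*sqrt(-175)) = -32577 + (-4 + sqrt(2)*(5*I*sqrt(7))) = -32577 + (-4 + 5*I*sqrt(14)) = -32581 + 5*I*sqrt(14)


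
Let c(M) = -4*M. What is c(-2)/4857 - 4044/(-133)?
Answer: 19642772/645981 ≈ 30.408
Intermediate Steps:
c(-2)/4857 - 4044/(-133) = -4*(-2)/4857 - 4044/(-133) = 8*(1/4857) - 4044*(-1/133) = 8/4857 + 4044/133 = 19642772/645981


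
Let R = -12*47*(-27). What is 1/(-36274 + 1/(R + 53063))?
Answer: -68291/2477187733 ≈ -2.7568e-5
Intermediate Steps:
R = 15228 (R = -564*(-27) = 15228)
1/(-36274 + 1/(R + 53063)) = 1/(-36274 + 1/(15228 + 53063)) = 1/(-36274 + 1/68291) = 1/(-2477187733/68291) = -68291/2477187733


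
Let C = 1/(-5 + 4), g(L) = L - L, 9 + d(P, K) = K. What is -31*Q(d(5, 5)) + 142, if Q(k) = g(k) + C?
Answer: 173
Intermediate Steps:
d(P, K) = -9 + K
g(L) = 0
C = -1 (C = 1/(-1) = -1)
Q(k) = -1 (Q(k) = 0 - 1 = -1)
-31*Q(d(5, 5)) + 142 = -31*(-1) + 142 = 31 + 142 = 173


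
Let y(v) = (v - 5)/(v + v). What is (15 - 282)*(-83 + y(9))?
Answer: 66305/3 ≈ 22102.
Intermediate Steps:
y(v) = (-5 + v)/(2*v) (y(v) = (-5 + v)/((2*v)) = (-5 + v)*(1/(2*v)) = (-5 + v)/(2*v))
(15 - 282)*(-83 + y(9)) = (15 - 282)*(-83 + (½)*(-5 + 9)/9) = -267*(-83 + (½)*(⅑)*4) = -267*(-83 + 2/9) = -267*(-745/9) = 66305/3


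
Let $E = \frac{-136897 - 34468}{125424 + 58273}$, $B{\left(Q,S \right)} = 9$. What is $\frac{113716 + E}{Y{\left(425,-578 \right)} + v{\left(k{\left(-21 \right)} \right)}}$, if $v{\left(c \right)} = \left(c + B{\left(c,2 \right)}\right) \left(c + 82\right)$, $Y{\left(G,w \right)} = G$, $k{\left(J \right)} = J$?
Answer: $- \frac{20889116687}{56394979} \approx -370.41$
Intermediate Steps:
$v{\left(c \right)} = \left(9 + c\right) \left(82 + c\right)$ ($v{\left(c \right)} = \left(c + 9\right) \left(c + 82\right) = \left(9 + c\right) \left(82 + c\right)$)
$E = - \frac{171365}{183697} \approx -0.93287$
$\frac{113716 + E}{Y{\left(425,-578 \right)} + v{\left(k{\left(-21 \right)} \right)}} = \frac{113716 - \frac{171365}{183697}}{425 + \left(738 + \left(-21\right)^{2} + 91 \left(-21\right)\right)} = \frac{20889116687}{183697 \left(425 + \left(738 + 441 - 1911\right)\right)} = \frac{20889116687}{183697 \left(425 - 732\right)} = \frac{20889116687}{183697 \left(-307\right)} = \frac{20889116687}{183697} \left(- \frac{1}{307}\right) = - \frac{20889116687}{56394979}$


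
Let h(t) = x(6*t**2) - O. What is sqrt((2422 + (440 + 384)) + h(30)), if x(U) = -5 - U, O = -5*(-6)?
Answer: I*sqrt(2189) ≈ 46.787*I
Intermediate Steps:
O = 30
h(t) = -35 - 6*t**2 (h(t) = (-5 - 6*t**2) - 1*30 = (-5 - 6*t**2) - 30 = -35 - 6*t**2)
sqrt((2422 + (440 + 384)) + h(30)) = sqrt((2422 + (440 + 384)) + (-35 - 6*30**2)) = sqrt((2422 + 824) + (-35 - 6*900)) = sqrt(3246 + (-35 - 5400)) = sqrt(3246 - 5435) = sqrt(-2189) = I*sqrt(2189)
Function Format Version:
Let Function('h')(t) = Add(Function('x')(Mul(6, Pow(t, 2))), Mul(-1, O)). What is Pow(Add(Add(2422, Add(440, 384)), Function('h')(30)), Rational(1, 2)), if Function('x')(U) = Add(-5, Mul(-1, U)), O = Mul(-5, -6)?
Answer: Mul(I, Pow(2189, Rational(1, 2))) ≈ Mul(46.787, I)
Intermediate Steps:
O = 30
Function('h')(t) = Add(-35, Mul(-6, Pow(t, 2))) (Function('h')(t) = Add(Add(-5, Mul(-1, Mul(6, Pow(t, 2)))), Mul(-1, 30)) = Add(Add(-5, Mul(-6, Pow(t, 2))), -30) = Add(-35, Mul(-6, Pow(t, 2))))
Pow(Add(Add(2422, Add(440, 384)), Function('h')(30)), Rational(1, 2)) = Pow(Add(Add(2422, Add(440, 384)), Add(-35, Mul(-6, Pow(30, 2)))), Rational(1, 2)) = Pow(Add(Add(2422, 824), Add(-35, Mul(-6, 900))), Rational(1, 2)) = Pow(Add(3246, Add(-35, -5400)), Rational(1, 2)) = Pow(Add(3246, -5435), Rational(1, 2)) = Pow(-2189, Rational(1, 2)) = Mul(I, Pow(2189, Rational(1, 2)))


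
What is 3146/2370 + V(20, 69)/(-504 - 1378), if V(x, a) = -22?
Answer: 1493228/1115085 ≈ 1.3391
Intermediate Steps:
3146/2370 + V(20, 69)/(-504 - 1378) = 3146/2370 - 22/(-504 - 1378) = 3146*(1/2370) - 22/(-1882) = 1573/1185 - 22*(-1/1882) = 1573/1185 + 11/941 = 1493228/1115085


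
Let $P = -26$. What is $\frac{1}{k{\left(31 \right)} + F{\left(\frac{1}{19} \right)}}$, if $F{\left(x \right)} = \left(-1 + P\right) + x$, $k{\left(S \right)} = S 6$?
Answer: $\frac{19}{3022} \approx 0.0062872$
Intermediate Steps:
$k{\left(S \right)} = 6 S$
$F{\left(x \right)} = -27 + x$ ($F{\left(x \right)} = \left(-1 - 26\right) + x = -27 + x$)
$\frac{1}{k{\left(31 \right)} + F{\left(\frac{1}{19} \right)}} = \frac{1}{6 \cdot 31 - \left(27 - \frac{1}{19}\right)} = \frac{1}{186 + \left(-27 + \frac{1}{19}\right)} = \frac{1}{186 - \frac{512}{19}} = \frac{1}{\frac{3022}{19}} = \frac{19}{3022}$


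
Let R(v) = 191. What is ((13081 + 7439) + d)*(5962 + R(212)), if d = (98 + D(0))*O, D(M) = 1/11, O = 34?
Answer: 1614584118/11 ≈ 1.4678e+8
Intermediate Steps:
D(M) = 1/11
d = 36686/11 (d = (98 + 1/11)*34 = (1079/11)*34 = 36686/11 ≈ 3335.1)
((13081 + 7439) + d)*(5962 + R(212)) = ((13081 + 7439) + 36686/11)*(5962 + 191) = (20520 + 36686/11)*6153 = (262406/11)*6153 = 1614584118/11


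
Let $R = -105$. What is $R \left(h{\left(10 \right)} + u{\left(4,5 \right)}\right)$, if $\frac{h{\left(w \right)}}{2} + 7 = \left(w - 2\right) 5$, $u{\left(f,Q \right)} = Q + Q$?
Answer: $-7980$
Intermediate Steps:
$u{\left(f,Q \right)} = 2 Q$
$h{\left(w \right)} = -34 + 10 w$ ($h{\left(w \right)} = -14 + 2 \left(w - 2\right) 5 = -14 + 2 \left(-2 + w\right) 5 = -14 + 2 \left(-10 + 5 w\right) = -14 + \left(-20 + 10 w\right) = -34 + 10 w$)
$R \left(h{\left(10 \right)} + u{\left(4,5 \right)}\right) = - 105 \left(\left(-34 + 10 \cdot 10\right) + 2 \cdot 5\right) = - 105 \left(\left(-34 + 100\right) + 10\right) = - 105 \left(66 + 10\right) = \left(-105\right) 76 = -7980$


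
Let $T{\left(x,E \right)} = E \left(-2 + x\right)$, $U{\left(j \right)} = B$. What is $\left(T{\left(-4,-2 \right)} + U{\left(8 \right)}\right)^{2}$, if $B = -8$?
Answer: $16$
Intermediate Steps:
$U{\left(j \right)} = -8$
$\left(T{\left(-4,-2 \right)} + U{\left(8 \right)}\right)^{2} = \left(- 2 \left(-2 - 4\right) - 8\right)^{2} = \left(\left(-2\right) \left(-6\right) - 8\right)^{2} = \left(12 - 8\right)^{2} = 4^{2} = 16$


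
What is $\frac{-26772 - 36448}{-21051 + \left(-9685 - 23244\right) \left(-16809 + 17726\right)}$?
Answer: $\frac{15805}{7554236} \approx 0.0020922$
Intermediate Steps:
$\frac{-26772 - 36448}{-21051 + \left(-9685 - 23244\right) \left(-16809 + 17726\right)} = - \frac{63220}{-21051 - 30195893} = - \frac{63220}{-30216944} = \left(-63220\right) \left(- \frac{1}{30216944}\right) = \frac{15805}{7554236}$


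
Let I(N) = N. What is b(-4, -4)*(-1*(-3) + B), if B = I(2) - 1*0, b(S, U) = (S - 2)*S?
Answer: 120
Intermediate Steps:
b(S, U) = S*(-2 + S) (b(S, U) = (-2 + S)*S = S*(-2 + S))
B = 2 (B = 2 - 1*0 = 2 + 0 = 2)
b(-4, -4)*(-1*(-3) + B) = (-4*(-2 - 4))*(-1*(-3) + 2) = (-4*(-6))*(3 + 2) = 24*5 = 120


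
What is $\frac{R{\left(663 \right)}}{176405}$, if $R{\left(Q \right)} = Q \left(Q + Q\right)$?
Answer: $\frac{879138}{176405} \approx 4.9836$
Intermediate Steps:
$R{\left(Q \right)} = 2 Q^{2}$ ($R{\left(Q \right)} = Q 2 Q = 2 Q^{2}$)
$\frac{R{\left(663 \right)}}{176405} = \frac{2 \cdot 663^{2}}{176405} = 2 \cdot 439569 \cdot \frac{1}{176405} = 879138 \cdot \frac{1}{176405} = \frac{879138}{176405}$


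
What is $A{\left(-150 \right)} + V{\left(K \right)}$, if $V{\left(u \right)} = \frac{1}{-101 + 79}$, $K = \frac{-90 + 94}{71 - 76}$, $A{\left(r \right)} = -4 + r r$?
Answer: $\frac{494911}{22} \approx 22496.0$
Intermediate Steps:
$A{\left(r \right)} = -4 + r^{2}$
$K = - \frac{4}{5}$ ($K = \frac{4}{-5} = 4 \left(- \frac{1}{5}\right) = - \frac{4}{5} \approx -0.8$)
$V{\left(u \right)} = - \frac{1}{22}$ ($V{\left(u \right)} = \frac{1}{-22} = - \frac{1}{22}$)
$A{\left(-150 \right)} + V{\left(K \right)} = \left(-4 + \left(-150\right)^{2}\right) - \frac{1}{22} = \left(-4 + 22500\right) - \frac{1}{22} = 22496 - \frac{1}{22} = \frac{494911}{22}$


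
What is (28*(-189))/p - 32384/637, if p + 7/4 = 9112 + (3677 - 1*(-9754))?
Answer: -977795792/19145035 ≈ -51.073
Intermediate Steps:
p = 90165/4 (p = -7/4 + (9112 + (3677 - 1*(-9754))) = -7/4 + (9112 + (3677 + 9754)) = -7/4 + (9112 + 13431) = -7/4 + 22543 = 90165/4 ≈ 22541.)
(28*(-189))/p - 32384/637 = (28*(-189))/(90165/4) - 32384/637 = -5292*4/90165 - 32384*1/637 = -7056/30055 - 32384/637 = -977795792/19145035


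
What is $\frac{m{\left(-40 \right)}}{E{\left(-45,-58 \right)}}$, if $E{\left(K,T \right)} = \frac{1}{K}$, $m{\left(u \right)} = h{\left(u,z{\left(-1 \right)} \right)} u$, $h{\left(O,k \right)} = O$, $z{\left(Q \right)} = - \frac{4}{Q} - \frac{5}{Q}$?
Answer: $-72000$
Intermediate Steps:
$z{\left(Q \right)} = - \frac{9}{Q}$
$m{\left(u \right)} = u^{2}$ ($m{\left(u \right)} = u u = u^{2}$)
$\frac{m{\left(-40 \right)}}{E{\left(-45,-58 \right)}} = \frac{\left(-40\right)^{2}}{\frac{1}{-45}} = \frac{1600}{- \frac{1}{45}} = 1600 \left(-45\right) = -72000$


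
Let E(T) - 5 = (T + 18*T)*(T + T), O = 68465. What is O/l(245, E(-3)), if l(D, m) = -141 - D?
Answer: -68465/386 ≈ -177.37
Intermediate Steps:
E(T) = 5 + 38*T**2 (E(T) = 5 + (T + 18*T)*(T + T) = 5 + (19*T)*(2*T) = 5 + 38*T**2)
O/l(245, E(-3)) = 68465/(-141 - 1*245) = 68465/(-141 - 245) = 68465/(-386) = 68465*(-1/386) = -68465/386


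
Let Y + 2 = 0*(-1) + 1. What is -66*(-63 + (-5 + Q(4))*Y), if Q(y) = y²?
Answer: 4884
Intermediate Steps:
Y = -1 (Y = -2 + (0*(-1) + 1) = -2 + (0 + 1) = -2 + 1 = -1)
-66*(-63 + (-5 + Q(4))*Y) = -66*(-63 + (-5 + 4²)*(-1)) = -66*(-63 + (-5 + 16)*(-1)) = -66*(-63 + 11*(-1)) = -66*(-63 - 11) = -66*(-74) = 4884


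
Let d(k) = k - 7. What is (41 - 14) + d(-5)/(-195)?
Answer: 1759/65 ≈ 27.062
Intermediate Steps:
d(k) = -7 + k
(41 - 14) + d(-5)/(-195) = (41 - 14) + (-7 - 5)/(-195) = 27 - 12*(-1/195) = 27 + 4/65 = 1759/65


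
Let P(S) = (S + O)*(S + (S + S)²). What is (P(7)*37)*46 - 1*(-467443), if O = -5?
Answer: 1158455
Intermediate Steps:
P(S) = (-5 + S)*(S + 4*S²) (P(S) = (S - 5)*(S + (S + S)²) = (-5 + S)*(S + (2*S)²) = (-5 + S)*(S + 4*S²))
(P(7)*37)*46 - 1*(-467443) = ((7*(-5 - 19*7 + 4*7²))*37)*46 - 1*(-467443) = ((7*(-5 - 133 + 4*49))*37)*46 + 467443 = ((7*(-5 - 133 + 196))*37)*46 + 467443 = ((7*58)*37)*46 + 467443 = (406*37)*46 + 467443 = 15022*46 + 467443 = 691012 + 467443 = 1158455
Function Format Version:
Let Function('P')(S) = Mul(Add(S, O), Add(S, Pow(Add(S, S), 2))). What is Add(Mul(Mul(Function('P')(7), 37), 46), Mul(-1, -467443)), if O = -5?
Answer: 1158455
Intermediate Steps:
Function('P')(S) = Mul(Add(-5, S), Add(S, Mul(4, Pow(S, 2)))) (Function('P')(S) = Mul(Add(S, -5), Add(S, Pow(Add(S, S), 2))) = Mul(Add(-5, S), Add(S, Pow(Mul(2, S), 2))) = Mul(Add(-5, S), Add(S, Mul(4, Pow(S, 2)))))
Add(Mul(Mul(Function('P')(7), 37), 46), Mul(-1, -467443)) = Add(Mul(Mul(Mul(7, Add(-5, Mul(-19, 7), Mul(4, Pow(7, 2)))), 37), 46), Mul(-1, -467443)) = Add(Mul(Mul(Mul(7, Add(-5, -133, Mul(4, 49))), 37), 46), 467443) = Add(Mul(Mul(Mul(7, Add(-5, -133, 196)), 37), 46), 467443) = Add(Mul(Mul(Mul(7, 58), 37), 46), 467443) = Add(Mul(Mul(406, 37), 46), 467443) = Add(Mul(15022, 46), 467443) = Add(691012, 467443) = 1158455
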